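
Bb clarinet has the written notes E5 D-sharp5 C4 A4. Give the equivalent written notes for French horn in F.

First find concert pitch: the Bb clarinet sounds a major second below written, so E5 D-sharp5 C4 A4 sounds D5 C#5 Bb3 G4.
Then write for French horn in F: it sounds a perfect fifth below written, so the part must be a perfect fifth above concert.
D5 → A5
C#5 → G#5
Bb3 → F4
G4 → D5

A5 G#5 F4 D5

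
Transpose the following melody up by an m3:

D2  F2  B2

D2 → F2
F2 → Ab2
B2 → D3

F2 Ab2 D3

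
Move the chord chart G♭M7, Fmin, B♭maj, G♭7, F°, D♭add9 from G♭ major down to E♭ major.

G♭ major down to E♭ major is a minor third; each chord root moves by that interval while the quality stays the same.
G♭M7: root G♭ down a minor third → Eb, giving EbM7.
Fmin: root F down a minor third → D, giving Dmin.
B♭maj: root B♭ down a minor third → G, giving Gmaj.
G♭7: root G♭ down a minor third → Eb, giving Eb7.
F°: root F down a minor third → D, giving D°.
D♭add9: root D♭ down a minor third → Bb, giving Bbadd9.

EbM7 Dmin Gmaj Eb7 D° Bbadd9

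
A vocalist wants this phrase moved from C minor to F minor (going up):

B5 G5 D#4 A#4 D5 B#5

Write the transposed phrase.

E6 C6 G#4 D#5 G5 E#6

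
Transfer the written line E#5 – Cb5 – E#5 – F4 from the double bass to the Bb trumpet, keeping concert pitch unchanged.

F##4 Db4 F##4 G3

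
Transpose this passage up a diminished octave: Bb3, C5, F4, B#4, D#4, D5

Bbb4 Cb6 Fb5 B5 D5 Db6

Bb3 gives Bbb4
C5 gives Cb6
F4 gives Fb5
B#4 gives B5
D#4 gives D5
D5 gives Db6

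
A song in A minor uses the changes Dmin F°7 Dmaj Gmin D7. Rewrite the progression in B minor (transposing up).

Emin G°7 Emaj Amin E7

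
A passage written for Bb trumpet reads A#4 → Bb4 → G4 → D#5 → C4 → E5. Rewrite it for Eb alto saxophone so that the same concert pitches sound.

E#5 F5 D5 A#5 G4 B5

First find concert pitch: the Bb trumpet sounds a major second below written, so A#4 Bb4 G4 D#5 C4 E5 sounds G#4 Ab4 F4 C#5 Bb3 D5.
Then write for Eb alto saxophone: it sounds a major sixth below written, so the part must be a major sixth above concert.
G#4 → E#5
Ab4 → F5
F4 → D5
C#5 → A#5
Bb3 → G4
D5 → B5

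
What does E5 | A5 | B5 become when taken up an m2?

F5 Bb5 C6

E5: a second up reaches F, and 1 semitone makes it F5.
A5: a second up reaches B, and 1 semitone makes it Bb5.
B5 up a minor second is C6.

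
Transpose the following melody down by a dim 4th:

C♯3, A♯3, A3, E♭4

C#3 becomes G##2
A#3 becomes E##3
A3 becomes E#3
Eb4 becomes B3

G##2 E##3 E#3 B3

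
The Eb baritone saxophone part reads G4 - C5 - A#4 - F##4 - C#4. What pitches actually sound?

Bb2 Eb3 C#3 A#2 E2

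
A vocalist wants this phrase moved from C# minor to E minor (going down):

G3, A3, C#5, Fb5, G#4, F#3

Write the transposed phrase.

Bb2 C3 E4 Abb4 B3 A2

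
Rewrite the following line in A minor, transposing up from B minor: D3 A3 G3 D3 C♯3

C4 G4 F4 C4 B3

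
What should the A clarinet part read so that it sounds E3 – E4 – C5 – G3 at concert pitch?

The A clarinet sounds a minor third below written, so the written part must be a minor third above concert — transpose each note up.
E3 → G3
E4 → G4
C5 → Eb5
G3 → Bb3

G3 G4 Eb5 Bb3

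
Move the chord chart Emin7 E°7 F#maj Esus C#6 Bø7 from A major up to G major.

Dmin7 D°7 Emaj Dsus B6 Aø7

A major up to G major is a minor seventh; each chord root moves by that interval while the quality stays the same.
Emin7: root E up a minor seventh → D, giving Dmin7.
E°7: root E up a minor seventh → D, giving D°7.
F#maj: root F# up a minor seventh → E, giving Emaj.
Esus: root E up a minor seventh → D, giving Dsus.
C#6: root C# up a minor seventh → B, giving B6.
Bø7: root B up a minor seventh → A, giving Aø7.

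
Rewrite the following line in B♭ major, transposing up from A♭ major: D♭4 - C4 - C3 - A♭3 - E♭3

A♭ major to B♭ major up is a major second, so every note moves up by that interval.
Db4 gives Eb4
C4 gives D4
C3 gives D3
Ab3 gives Bb3
Eb3 gives F3

Eb4 D4 D3 Bb3 F3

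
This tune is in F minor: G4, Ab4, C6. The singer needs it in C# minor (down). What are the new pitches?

D#4 E4 G#5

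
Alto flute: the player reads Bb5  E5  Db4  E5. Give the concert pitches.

The alto flute sounds a perfect fourth below written, so transpose each written note down a perfect fourth.
Bb5 becomes F5
E5 becomes B4
Db4 becomes Ab3
E5 becomes B4

F5 B4 Ab3 B4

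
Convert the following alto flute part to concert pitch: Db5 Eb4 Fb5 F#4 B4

Ab4 Bb3 Cb5 C#4 F#4

Written C4 on the alto flute sounds as G3, a perfect fourth lower; apply that shift to every note.
Db5 -> Ab4
Eb4 -> Bb3
Fb5 -> Cb5
F#4 -> C#4
B4 -> F#4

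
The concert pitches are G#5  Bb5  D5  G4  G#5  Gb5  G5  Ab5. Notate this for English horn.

D#6 F6 A5 D5 D#6 Db6 D6 Eb6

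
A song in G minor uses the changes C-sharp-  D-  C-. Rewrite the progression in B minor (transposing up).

G minor up to B minor is a major third; each chord root moves by that interval while the quality stays the same.
C-sharp-: root C-sharp up a major third → E#, giving E#-.
D-: root D up a major third → F#, giving F#-.
C-: root C up a major third → E, giving E-.

E#- F#- E-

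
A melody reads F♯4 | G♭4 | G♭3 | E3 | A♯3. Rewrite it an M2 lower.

E4 Fb4 Fb3 D3 G#3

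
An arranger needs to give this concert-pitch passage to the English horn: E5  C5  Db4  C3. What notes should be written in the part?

B5 G5 Ab4 G3

The English horn sounds a perfect fifth below written, so the written part must be a perfect fifth above concert — transpose each note up.
E5 to B5
C5 to G5
Db4 to Ab4
C3 to G3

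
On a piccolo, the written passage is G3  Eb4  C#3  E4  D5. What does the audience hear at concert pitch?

Written C4 on the piccolo sounds as C5, a perfect octave higher; apply that shift to every note.
G3 -> G4
Eb4 -> Eb5
C#3 -> C#4
E4 -> E5
D5 -> D6

G4 Eb5 C#4 E5 D6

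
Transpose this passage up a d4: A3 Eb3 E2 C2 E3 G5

A diminished fourth up from A3 gives Db4.
Eb3 up a diminished fourth is Abb3.
E2: a fourth up reaches A, and 4 semitones makes it Ab2.
C2 up a diminished fourth is Fb2.
E3 up a diminished fourth is Ab3.
G5: a fourth up reaches C, and 4 semitones makes it Cb6.

Db4 Abb3 Ab2 Fb2 Ab3 Cb6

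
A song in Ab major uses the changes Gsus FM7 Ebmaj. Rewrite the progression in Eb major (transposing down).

Dsus CM7 Bbmaj

Ab major down to Eb major is a perfect fourth; each chord root moves by that interval while the quality stays the same.
Gsus: root G down a perfect fourth → D, giving Dsus.
FM7: root F down a perfect fourth → C, giving CM7.
Ebmaj: root Eb down a perfect fourth → Bb, giving Bbmaj.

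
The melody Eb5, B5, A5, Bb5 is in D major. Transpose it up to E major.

F5 C#6 B5 C6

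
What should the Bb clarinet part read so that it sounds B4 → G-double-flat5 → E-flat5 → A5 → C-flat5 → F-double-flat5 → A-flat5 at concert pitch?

C#5 Abb5 F5 B5 Db5 Gbb5 Bb5

Written C4 sounds as Bb3 on the Bb clarinet, so concert pitches are written a major second up.
B4 to C#5
Gbb5 to Abb5
Eb5 to F5
A5 to B5
Cb5 to Db5
Fbb5 to Gbb5
Ab5 to Bb5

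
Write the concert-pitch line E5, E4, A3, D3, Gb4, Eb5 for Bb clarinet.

Written C4 sounds as Bb3 on the Bb clarinet, so concert pitches are written a major second up.
E5 gives F#5
E4 gives F#4
A3 gives B3
D3 gives E3
Gb4 gives Ab4
Eb5 gives F5

F#5 F#4 B3 E3 Ab4 F5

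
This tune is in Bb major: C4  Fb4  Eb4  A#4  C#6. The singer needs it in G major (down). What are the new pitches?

A3 Db4 C4 F##4 A#5

From Bb down to G is a minor third; apply that to each pitch.
C4 becomes A3
Fb4 becomes Db4
Eb4 becomes C4
A#4 becomes F##4
C#6 becomes A#5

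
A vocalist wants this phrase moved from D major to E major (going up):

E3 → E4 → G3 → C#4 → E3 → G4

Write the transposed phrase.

F#3 F#4 A3 D#4 F#3 A4

D major to E major up is a major second, so every note moves up by that interval.
E3 -> F#3
E4 -> F#4
G3 -> A3
C#4 -> D#4
E3 -> F#3
G4 -> A4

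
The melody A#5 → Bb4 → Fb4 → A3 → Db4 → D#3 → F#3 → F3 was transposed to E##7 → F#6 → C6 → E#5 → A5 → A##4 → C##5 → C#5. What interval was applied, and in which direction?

up an augmented twelfth

From A#5 to E##7 is 12 letter names — a twelfth of some quality.
A#5 to E##7 is 20 semitones, which makes it an augmented twelfth; the second version is higher, so the direction is up.
Checking another pair — F3 → C#5 — gives the same interval.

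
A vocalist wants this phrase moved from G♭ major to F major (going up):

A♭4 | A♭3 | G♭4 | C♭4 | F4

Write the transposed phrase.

G♭ major to F major up is a major seventh, so every note moves up by that interval.
Ab4 -> G5
Ab3 -> G4
Gb4 -> F5
Cb4 -> Bb4
F4 -> E5

G5 G4 F5 Bb4 E5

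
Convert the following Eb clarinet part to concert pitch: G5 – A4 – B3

The Eb clarinet sounds a minor third above written, so transpose each written note up a minor third.
G5 to Bb5
A4 to C5
B3 to D4

Bb5 C5 D4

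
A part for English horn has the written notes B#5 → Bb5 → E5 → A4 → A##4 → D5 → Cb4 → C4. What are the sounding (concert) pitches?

E#5 Eb5 A4 D4 D##4 G4 Fb3 F3

The English horn sounds a perfect fifth below written, so transpose each written note down a perfect fifth.
B#5 becomes E#5
Bb5 becomes Eb5
E5 becomes A4
A4 becomes D4
A##4 becomes D##4
D5 becomes G4
Cb4 becomes Fb3
C4 becomes F3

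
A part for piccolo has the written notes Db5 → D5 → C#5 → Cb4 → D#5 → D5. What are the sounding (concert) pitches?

The piccolo sounds a perfect octave above written, so transpose each written note up a perfect octave.
Db5 gives Db6
D5 gives D6
C#5 gives C#6
Cb4 gives Cb5
D#5 gives D#6
D5 gives D6

Db6 D6 C#6 Cb5 D#6 D6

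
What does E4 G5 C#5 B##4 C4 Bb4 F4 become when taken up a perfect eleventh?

A5 C7 F#6 E##6 F5 Eb6 Bb5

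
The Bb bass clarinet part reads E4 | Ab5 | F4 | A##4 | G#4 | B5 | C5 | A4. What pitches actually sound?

The Bb bass clarinet sounds a major ninth below written, so transpose each written note down a major ninth.
E4 gives D3
Ab5 gives Gb4
F4 gives Eb3
A##4 gives G##3
G#4 gives F#3
B5 gives A4
C5 gives Bb3
A4 gives G3

D3 Gb4 Eb3 G##3 F#3 A4 Bb3 G3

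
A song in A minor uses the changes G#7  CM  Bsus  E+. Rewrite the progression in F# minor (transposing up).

E#7 AM G#sus C#+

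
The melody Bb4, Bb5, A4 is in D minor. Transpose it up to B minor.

From D up to B is a major sixth; apply that to each pitch.
Bb4 → G5
Bb5 → G6
A4 → F#5

G5 G6 F#5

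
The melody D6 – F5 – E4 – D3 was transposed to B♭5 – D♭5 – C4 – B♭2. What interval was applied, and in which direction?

down a major third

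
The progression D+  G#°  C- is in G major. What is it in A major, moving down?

G major down to A major is a minor seventh; each chord root moves by that interval while the quality stays the same.
D+: root D down a minor seventh → E, giving E+.
G#°: root G# down a minor seventh → A#, giving A#°.
C-: root C down a minor seventh → D, giving D-.

E+ A#° D-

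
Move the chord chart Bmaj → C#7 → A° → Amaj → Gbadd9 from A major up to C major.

A major up to C major is a minor third; each chord root moves by that interval while the quality stays the same.
Bmaj: root B up a minor third → D, giving Dmaj.
C#7: root C# up a minor third → E, giving E7.
A°: root A up a minor third → C, giving C°.
Amaj: root A up a minor third → C, giving Cmaj.
Gbadd9: root Gb up a minor third → Bbb, giving Bbbadd9.

Dmaj E7 C° Cmaj Bbbadd9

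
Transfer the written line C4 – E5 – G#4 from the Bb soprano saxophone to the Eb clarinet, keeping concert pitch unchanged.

G3 B4 D#4

First find concert pitch: the Bb soprano saxophone sounds a major second below written, so C4 E5 G#4 sounds Bb3 D5 F#4.
Then write for Eb clarinet: it sounds a minor third above written, so the part must be a minor third below concert.
Bb3 → G3
D5 → B4
F#4 → D#4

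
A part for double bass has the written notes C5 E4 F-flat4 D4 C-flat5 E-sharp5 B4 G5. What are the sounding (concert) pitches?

C4 E3 Fb3 D3 Cb4 E#4 B3 G4

The double bass sounds a perfect octave below written, so transpose each written note down a perfect octave.
C5 gives C4
E4 gives E3
Fb4 gives Fb3
D4 gives D3
Cb5 gives Cb4
E#5 gives E#4
B4 gives B3
G5 gives G4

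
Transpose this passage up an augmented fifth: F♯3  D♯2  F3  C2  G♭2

C##4 A##2 C#4 G#2 D3

F#3: a fifth up reaches C, and 8 semitones makes it C##4.
D#2: a fifth up reaches A, and 8 semitones makes it A##2.
F3: a fifth up reaches C, and 8 semitones makes it C#4.
C2 up an augmented fifth is G#2.
An augmented fifth up from Gb2 gives D3.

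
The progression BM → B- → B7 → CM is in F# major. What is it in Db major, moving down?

GbM Gb- Gb7 AbbM

F# major down to Db major is an augmented third; each chord root moves by that interval while the quality stays the same.
BM: root B down an augmented third → Gb, giving GbM.
B-: root B down an augmented third → Gb, giving Gb-.
B7: root B down an augmented third → Gb, giving Gb7.
CM: root C down an augmented third → Abb, giving AbbM.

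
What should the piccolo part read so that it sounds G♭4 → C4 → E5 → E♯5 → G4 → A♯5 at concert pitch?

The piccolo sounds a perfect octave above written, so the written part must be a perfect octave below concert — transpose each note down.
Gb4 to Gb3
C4 to C3
E5 to E4
E#5 to E#4
G4 to G3
A#5 to A#4

Gb3 C3 E4 E#4 G3 A#4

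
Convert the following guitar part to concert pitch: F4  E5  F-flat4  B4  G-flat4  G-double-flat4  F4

F3 E4 Fb3 B3 Gb3 Gbb3 F3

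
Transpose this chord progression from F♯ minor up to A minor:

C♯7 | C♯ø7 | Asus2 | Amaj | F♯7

E7 Eø7 Csus2 Cmaj A7

F♯ minor up to A minor is a minor third; each chord root moves by that interval while the quality stays the same.
C♯7: root C♯ up a minor third → E, giving E7.
C♯ø7: root C♯ up a minor third → E, giving Eø7.
Asus2: root A up a minor third → C, giving Csus2.
Amaj: root A up a minor third → C, giving Cmaj.
F♯7: root F♯ up a minor third → A, giving A7.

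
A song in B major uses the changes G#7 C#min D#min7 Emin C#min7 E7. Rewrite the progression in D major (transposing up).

B major up to D major is a minor third; each chord root moves by that interval while the quality stays the same.
G#7: root G# up a minor third → B, giving B7.
C#min: root C# up a minor third → E, giving Emin.
D#min7: root D# up a minor third → F#, giving F#min7.
Emin: root E up a minor third → G, giving Gmin.
C#min7: root C# up a minor third → E, giving Emin7.
E7: root E up a minor third → G, giving G7.

B7 Emin F#min7 Gmin Emin7 G7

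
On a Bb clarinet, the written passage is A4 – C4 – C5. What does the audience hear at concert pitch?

G4 Bb3 Bb4

The Bb clarinet sounds a major second below written, so transpose each written note down a major second.
A4 -> G4
C4 -> Bb3
C5 -> Bb4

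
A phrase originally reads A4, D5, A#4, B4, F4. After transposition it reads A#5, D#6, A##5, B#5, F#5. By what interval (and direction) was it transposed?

up an augmented octave

From A4 to A#5 is 8 letter names — an octave of some quality.
A4 to A#5 is 13 semitones, which makes it an augmented octave; the second version is higher, so the direction is up.
Checking another pair — F4 → F#5 — gives the same interval.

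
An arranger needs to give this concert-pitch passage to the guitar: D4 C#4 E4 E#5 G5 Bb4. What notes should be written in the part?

Written C4 sounds as C3 on the guitar, so concert pitches are written a perfect octave up.
D4 to D5
C#4 to C#5
E4 to E5
E#5 to E#6
G5 to G6
Bb4 to Bb5

D5 C#5 E5 E#6 G6 Bb5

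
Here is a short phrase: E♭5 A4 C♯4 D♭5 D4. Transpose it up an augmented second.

F#5 B#4 D##4 E5 E#4

Eb5 -> F#5
A4 -> B#4
C#4 -> D##4
Db5 -> E5
D4 -> E#4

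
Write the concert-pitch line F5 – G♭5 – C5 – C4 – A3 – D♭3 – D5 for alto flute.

Bb5 Cb6 F5 F4 D4 Gb3 G5

Written C4 sounds as G3 on the alto flute, so concert pitches are written a perfect fourth up.
F5 -> Bb5
Gb5 -> Cb6
C5 -> F5
C4 -> F4
A3 -> D4
Db3 -> Gb3
D5 -> G5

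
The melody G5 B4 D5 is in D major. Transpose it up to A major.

D6 F#5 A5

From D up to A is a perfect fifth; apply that to each pitch.
G5 → D6
B4 → F#5
D5 → A5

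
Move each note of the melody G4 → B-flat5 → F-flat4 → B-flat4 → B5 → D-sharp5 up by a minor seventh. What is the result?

G4 gives F5
Bb5 gives Ab6
Fb4 gives Ebb5
Bb4 gives Ab5
B5 gives A6
D#5 gives C#6

F5 Ab6 Ebb5 Ab5 A6 C#6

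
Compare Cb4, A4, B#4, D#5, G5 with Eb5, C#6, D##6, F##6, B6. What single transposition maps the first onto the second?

up a major tenth

From Cb4 to Eb5 is 10 letter names — a tenth of some quality.
Cb4 to Eb5 is 16 semitones, which makes it a major tenth; the second version is higher, so the direction is up.
Checking another pair — G5 → B6 — gives the same interval.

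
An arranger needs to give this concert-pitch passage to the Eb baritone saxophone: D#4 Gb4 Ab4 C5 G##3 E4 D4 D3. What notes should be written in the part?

The Eb baritone saxophone sounds a major thirteenth below written, so the written part must be a major thirteenth above concert — transpose each note up.
D#4 gives B#5
Gb4 gives Eb6
Ab4 gives F6
C5 gives A6
G##3 gives E##5
E4 gives C#6
D4 gives B5
D3 gives B4

B#5 Eb6 F6 A6 E##5 C#6 B5 B4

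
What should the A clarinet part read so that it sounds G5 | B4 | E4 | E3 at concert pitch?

Bb5 D5 G4 G3

The A clarinet sounds a minor third below written, so the written part must be a minor third above concert — transpose each note up.
G5 to Bb5
B4 to D5
E4 to G4
E3 to G3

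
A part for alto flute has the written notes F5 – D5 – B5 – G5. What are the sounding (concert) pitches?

C5 A4 F#5 D5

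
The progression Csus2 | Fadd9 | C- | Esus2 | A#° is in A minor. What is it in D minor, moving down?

A minor down to D minor is a perfect fifth; each chord root moves by that interval while the quality stays the same.
Csus2: root C down a perfect fifth → F, giving Fsus2.
Fadd9: root F down a perfect fifth → Bb, giving Bbadd9.
C-: root C down a perfect fifth → F, giving F-.
Esus2: root E down a perfect fifth → A, giving Asus2.
A#°: root A# down a perfect fifth → D#, giving D#°.

Fsus2 Bbadd9 F- Asus2 D#°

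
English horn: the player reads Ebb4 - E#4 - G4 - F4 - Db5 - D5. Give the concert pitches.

Abb3 A#3 C4 Bb3 Gb4 G4

The English horn sounds a perfect fifth below written, so transpose each written note down a perfect fifth.
Ebb4 -> Abb3
E#4 -> A#3
G4 -> C4
F4 -> Bb3
Db5 -> Gb4
D5 -> G4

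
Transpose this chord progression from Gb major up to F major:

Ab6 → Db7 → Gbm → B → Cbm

G6 C7 Fm A# Bbm

Gb major up to F major is a major seventh; each chord root moves by that interval while the quality stays the same.
Ab6: root Ab up a major seventh → G, giving G6.
Db7: root Db up a major seventh → C, giving C7.
Gbm: root Gb up a major seventh → F, giving Fm.
B: root B up a major seventh → A#, giving A#.
Cbm: root Cb up a major seventh → Bb, giving Bbm.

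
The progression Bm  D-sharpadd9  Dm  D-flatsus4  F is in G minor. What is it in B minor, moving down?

D#m F##add9 F#m Fsus4 A

G minor down to B minor is a minor sixth; each chord root moves by that interval while the quality stays the same.
Bm: root B down a minor sixth → D#, giving D#m.
D-sharpadd9: root D-sharp down a minor sixth → F##, giving F##add9.
Dm: root D down a minor sixth → F#, giving F#m.
D-flatsus4: root D-flat down a minor sixth → F, giving Fsus4.
F: root F down a minor sixth → A, giving A.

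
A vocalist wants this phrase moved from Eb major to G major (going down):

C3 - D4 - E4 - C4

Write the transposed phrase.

E2 F#3 G#3 E3

From Eb down to G is a minor sixth; apply that to each pitch.
C3 → E2
D4 → F#3
E4 → G#3
C4 → E3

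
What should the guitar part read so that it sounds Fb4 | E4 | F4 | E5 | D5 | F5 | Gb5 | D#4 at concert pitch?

Fb5 E5 F5 E6 D6 F6 Gb6 D#5

Written C4 sounds as C3 on the guitar, so concert pitches are written a perfect octave up.
Fb4 to Fb5
E4 to E5
F4 to F5
E5 to E6
D5 to D6
F5 to F6
Gb5 to Gb6
D#4 to D#5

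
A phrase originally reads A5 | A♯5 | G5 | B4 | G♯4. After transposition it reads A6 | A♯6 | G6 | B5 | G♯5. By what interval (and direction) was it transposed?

up a perfect octave

From A5 to A6 is 8 letter names — an octave of some quality.
A5 to A6 is 12 semitones, which makes it a perfect octave; the second version is higher, so the direction is up.
Checking another pair — G#4 → G#5 — gives the same interval.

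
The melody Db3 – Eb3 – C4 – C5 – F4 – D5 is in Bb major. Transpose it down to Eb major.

Gb2 Ab2 F3 F4 Bb3 G4

Bb major to Eb major down is a perfect fifth, so every note moves down by that interval.
Db3 to Gb2
Eb3 to Ab2
C4 to F3
C5 to F4
F4 to Bb3
D5 to G4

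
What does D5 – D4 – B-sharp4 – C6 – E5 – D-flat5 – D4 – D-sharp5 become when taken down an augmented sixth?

Fb4 Fb3 D4 Ebb5 Gb4 Fbb4 Fb3 F4

D5 → Fb4
D4 → Fb3
B#4 → D4
C6 → Ebb5
E5 → Gb4
Db5 → Fbb4
D4 → Fb3
D#5 → F4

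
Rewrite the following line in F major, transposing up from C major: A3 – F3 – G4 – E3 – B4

C major to F major up is a perfect fourth, so every note moves up by that interval.
A3 → D4
F3 → Bb3
G4 → C5
E3 → A3
B4 → E5

D4 Bb3 C5 A3 E5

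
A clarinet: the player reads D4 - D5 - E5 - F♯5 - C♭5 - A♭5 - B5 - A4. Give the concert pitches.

B3 B4 C#5 D#5 Ab4 F5 G#5 F#4

The A clarinet sounds a minor third below written, so transpose each written note down a minor third.
D4 to B3
D5 to B4
E5 to C#5
F#5 to D#5
Cb5 to Ab4
Ab5 to F5
B5 to G#5
A4 to F#4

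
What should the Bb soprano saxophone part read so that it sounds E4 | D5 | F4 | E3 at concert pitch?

F#4 E5 G4 F#3

Written C4 sounds as Bb3 on the Bb soprano saxophone, so concert pitches are written a major second up.
E4 → F#4
D5 → E5
F4 → G4
E3 → F#3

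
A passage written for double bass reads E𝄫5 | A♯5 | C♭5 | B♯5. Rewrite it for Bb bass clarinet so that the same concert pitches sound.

First find concert pitch: the double bass sounds a perfect octave below written, so E𝄫5 A♯5 C♭5 B♯5 sounds Ebb4 A#4 Cb4 B#4.
Then write for Bb bass clarinet: it sounds a major ninth below written, so the part must be a major ninth above concert.
Ebb4 → Fb5
A#4 → B#5
Cb4 → Db5
B#4 → C##6

Fb5 B#5 Db5 C##6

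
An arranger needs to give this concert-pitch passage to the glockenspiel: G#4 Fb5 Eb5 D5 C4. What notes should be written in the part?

The glockenspiel sounds a perfect fifteenth above written, so the written part must be a perfect fifteenth below concert — transpose each note down.
G#4 → G#2
Fb5 → Fb3
Eb5 → Eb3
D5 → D3
C4 → C2

G#2 Fb3 Eb3 D3 C2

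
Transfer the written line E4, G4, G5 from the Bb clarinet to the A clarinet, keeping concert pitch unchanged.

F4 Ab4 Ab5

First find concert pitch: the Bb clarinet sounds a major second below written, so E4 G4 G5 sounds D4 F4 F5.
Then write for A clarinet: it sounds a minor third below written, so the part must be a minor third above concert.
D4 → F4
F4 → Ab4
F5 → Ab5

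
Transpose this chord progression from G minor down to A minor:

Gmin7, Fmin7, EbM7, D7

Amin7 Gmin7 FM7 E7

G minor down to A minor is a minor seventh; each chord root moves by that interval while the quality stays the same.
Gmin7: root G down a minor seventh → A, giving Amin7.
Fmin7: root F down a minor seventh → G, giving Gmin7.
EbM7: root Eb down a minor seventh → F, giving FM7.
D7: root D down a minor seventh → E, giving E7.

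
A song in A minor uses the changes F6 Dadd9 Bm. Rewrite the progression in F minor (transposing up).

A minor up to F minor is a minor sixth; each chord root moves by that interval while the quality stays the same.
F6: root F up a minor sixth → Db, giving Db6.
Dadd9: root D up a minor sixth → Bb, giving Bbadd9.
Bm: root B up a minor sixth → G, giving Gm.

Db6 Bbadd9 Gm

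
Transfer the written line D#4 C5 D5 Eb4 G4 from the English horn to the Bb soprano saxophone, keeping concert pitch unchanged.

A#3 G4 A4 Bb3 D4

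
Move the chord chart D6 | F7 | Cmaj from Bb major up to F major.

A6 C7 Gmaj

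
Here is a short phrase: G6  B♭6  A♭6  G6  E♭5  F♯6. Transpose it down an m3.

G6 down a minor third is E6.
Bb6 down a minor third is G6.
Ab6 down a minor third is F6.
G6: a third down reaches E, and 3 semitones makes it E6.
Eb5 down a minor third is C5.
F#6: a third down reaches D, and 3 semitones makes it D#6.

E6 G6 F6 E6 C5 D#6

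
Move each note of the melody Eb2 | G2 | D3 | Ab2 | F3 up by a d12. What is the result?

Bbb3 Db4 Ab4 Ebb4 Cb5

Eb2 becomes Bbb3
G2 becomes Db4
D3 becomes Ab4
Ab2 becomes Ebb4
F3 becomes Cb5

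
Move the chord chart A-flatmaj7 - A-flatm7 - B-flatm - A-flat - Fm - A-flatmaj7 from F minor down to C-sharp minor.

F minor down to C-sharp minor is a diminished fourth; each chord root moves by that interval while the quality stays the same.
A-flatmaj7: root A-flat down a diminished fourth → E, giving Emaj7.
A-flatm7: root A-flat down a diminished fourth → E, giving Em7.
B-flatm: root B-flat down a diminished fourth → F#, giving F#m.
A-flat: root A-flat down a diminished fourth → E, giving E.
Fm: root F down a diminished fourth → C#, giving C#m.
A-flatmaj7: root A-flat down a diminished fourth → E, giving Emaj7.

Emaj7 Em7 F#m E C#m Emaj7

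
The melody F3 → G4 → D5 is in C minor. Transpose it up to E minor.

From C up to E is a major third; apply that to each pitch.
F3 -> A3
G4 -> B4
D5 -> F#5

A3 B4 F#5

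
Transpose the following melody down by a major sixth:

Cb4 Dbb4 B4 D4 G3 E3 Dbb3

Cb4 to Ebb3
Dbb4 to Fbb3
B4 to D4
D4 to F3
G3 to Bb2
E3 to G2
Dbb3 to Fbb2

Ebb3 Fbb3 D4 F3 Bb2 G2 Fbb2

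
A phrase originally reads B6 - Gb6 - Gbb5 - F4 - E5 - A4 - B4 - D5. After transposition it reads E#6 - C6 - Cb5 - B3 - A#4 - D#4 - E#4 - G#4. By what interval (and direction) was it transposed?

down a diminished fifth

From B6 to E#6 is 5 letter names — a fifth of some quality.
E#6 to B6 is 6 semitones, which makes it a diminished fifth; the second version is lower, so the direction is down.
Checking another pair — D5 → G#4 — gives the same interval.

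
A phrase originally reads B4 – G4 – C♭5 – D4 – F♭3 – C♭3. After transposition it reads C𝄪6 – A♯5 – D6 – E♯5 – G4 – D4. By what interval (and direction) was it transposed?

up an augmented ninth

From B4 to C##6 is 9 letter names — a ninth of some quality.
B4 to C##6 is 15 semitones, which makes it an augmented ninth; the second version is higher, so the direction is up.
Checking another pair — Cb3 → D4 — gives the same interval.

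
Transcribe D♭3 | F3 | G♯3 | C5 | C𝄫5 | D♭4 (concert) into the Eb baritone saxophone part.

Bb4 D5 E#5 A6 Abb6 Bb5

Written C4 sounds as Eb2 on the Eb baritone saxophone, so concert pitches are written a major thirteenth up.
Db3 -> Bb4
F3 -> D5
G#3 -> E#5
C5 -> A6
Cbb5 -> Abb6
Db4 -> Bb5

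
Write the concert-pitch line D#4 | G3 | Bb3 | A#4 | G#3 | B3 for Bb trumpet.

E#4 A3 C4 B#4 A#3 C#4

Written C4 sounds as Bb3 on the Bb trumpet, so concert pitches are written a major second up.
D#4 gives E#4
G3 gives A3
Bb3 gives C4
A#4 gives B#4
G#3 gives A#3
B3 gives C#4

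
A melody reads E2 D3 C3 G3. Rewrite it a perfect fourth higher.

A perfect fourth up from E2 gives A2.
D3: a fourth up reaches G, and 5 semitones makes it G3.
C3 up a perfect fourth is F3.
G3 up a perfect fourth is C4.

A2 G3 F3 C4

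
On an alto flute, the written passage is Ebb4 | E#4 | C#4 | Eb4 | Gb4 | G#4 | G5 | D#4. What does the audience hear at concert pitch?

Bbb3 B#3 G#3 Bb3 Db4 D#4 D5 A#3

The alto flute sounds a perfect fourth below written, so transpose each written note down a perfect fourth.
Ebb4 → Bbb3
E#4 → B#3
C#4 → G#3
Eb4 → Bb3
Gb4 → Db4
G#4 → D#4
G5 → D5
D#4 → A#3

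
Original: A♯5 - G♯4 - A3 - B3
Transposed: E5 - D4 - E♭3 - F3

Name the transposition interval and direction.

down an augmented fourth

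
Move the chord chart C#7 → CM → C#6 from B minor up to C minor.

D7 DbM D6

B minor up to C minor is a minor second; each chord root moves by that interval while the quality stays the same.
C#7: root C# up a minor second → D, giving D7.
CM: root C up a minor second → Db, giving DbM.
C#6: root C# up a minor second → D, giving D6.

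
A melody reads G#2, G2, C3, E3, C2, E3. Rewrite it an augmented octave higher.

G#2 gives G##3
G2 gives G#3
C3 gives C#4
E3 gives E#4
C2 gives C#3
E3 gives E#4

G##3 G#3 C#4 E#4 C#3 E#4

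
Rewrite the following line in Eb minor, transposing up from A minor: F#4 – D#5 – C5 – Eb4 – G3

A minor to Eb minor up is a diminished fifth, so every note moves up by that interval.
F#4 -> C5
D#5 -> A5
C5 -> Gb5
Eb4 -> Bbb4
G3 -> Db4

C5 A5 Gb5 Bbb4 Db4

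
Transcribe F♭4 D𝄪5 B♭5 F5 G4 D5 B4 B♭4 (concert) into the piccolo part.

The piccolo sounds a perfect octave above written, so the written part must be a perfect octave below concert — transpose each note down.
Fb4 → Fb3
D##5 → D##4
Bb5 → Bb4
F5 → F4
G4 → G3
D5 → D4
B4 → B3
Bb4 → Bb3

Fb3 D##4 Bb4 F4 G3 D4 B3 Bb3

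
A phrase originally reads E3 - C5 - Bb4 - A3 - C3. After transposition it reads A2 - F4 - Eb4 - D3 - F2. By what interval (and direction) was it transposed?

Take the first pair: E3 → A2. E to A spans 5 letter names, so the interval is some kind of fifth.
A2 to E3 is 7 semitones, which makes it a perfect fifth; the second version is lower, so the direction is down.
Checking another pair — C3 → F2 — gives the same interval.

down a perfect fifth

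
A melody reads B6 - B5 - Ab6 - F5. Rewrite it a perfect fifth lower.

B6: a fifth down reaches E, and 7 semitones makes it E6.
B5 down a perfect fifth is E5.
A perfect fifth down from Ab6 gives Db6.
F5: a fifth down reaches B, and 7 semitones makes it Bb4.

E6 E5 Db6 Bb4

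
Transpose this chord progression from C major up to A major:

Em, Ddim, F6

C#m Bdim D6

C major up to A major is a major sixth; each chord root moves by that interval while the quality stays the same.
Em: root E up a major sixth → C#, giving C#m.
Ddim: root D up a major sixth → B, giving Bdim.
F6: root F up a major sixth → D, giving D6.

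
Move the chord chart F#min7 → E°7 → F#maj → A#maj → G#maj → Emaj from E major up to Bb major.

E major up to Bb major is a diminished fifth; each chord root moves by that interval while the quality stays the same.
F#min7: root F# up a diminished fifth → C, giving Cmin7.
E°7: root E up a diminished fifth → Bb, giving Bb°7.
F#maj: root F# up a diminished fifth → C, giving Cmaj.
A#maj: root A# up a diminished fifth → E, giving Emaj.
G#maj: root G# up a diminished fifth → D, giving Dmaj.
Emaj: root E up a diminished fifth → Bb, giving Bbmaj.

Cmin7 Bb°7 Cmaj Emaj Dmaj Bbmaj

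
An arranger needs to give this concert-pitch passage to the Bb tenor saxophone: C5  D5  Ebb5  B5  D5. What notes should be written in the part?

Written C4 sounds as Bb2 on the Bb tenor saxophone, so concert pitches are written a major ninth up.
C5 -> D6
D5 -> E6
Ebb5 -> Fb6
B5 -> C#7
D5 -> E6

D6 E6 Fb6 C#7 E6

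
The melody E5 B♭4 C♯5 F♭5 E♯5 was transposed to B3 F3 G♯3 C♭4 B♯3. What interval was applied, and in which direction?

Take the first pair: E5 → B3. E to B spans 11 letter names, so the interval is some kind of eleventh.
B3 to E5 is 17 semitones, which makes it a perfect eleventh; the second version is lower, so the direction is down.
Checking another pair — E#5 → B#3 — gives the same interval.

down a perfect eleventh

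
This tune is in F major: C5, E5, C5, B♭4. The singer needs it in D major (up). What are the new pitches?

F major to D major up is a major sixth, so every note moves up by that interval.
C5 becomes A5
E5 becomes C#6
C5 becomes A5
Bb4 becomes G5

A5 C#6 A5 G5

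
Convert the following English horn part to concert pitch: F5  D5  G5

The English horn sounds a perfect fifth below written, so transpose each written note down a perfect fifth.
F5 becomes Bb4
D5 becomes G4
G5 becomes C5

Bb4 G4 C5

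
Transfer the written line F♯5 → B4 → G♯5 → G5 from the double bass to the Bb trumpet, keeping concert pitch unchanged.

First find concert pitch: the double bass sounds a perfect octave below written, so F♯5 B4 G♯5 G5 sounds F#4 B3 G#4 G4.
Then write for Bb trumpet: it sounds a major second below written, so the part must be a major second above concert.
F#4 → G#4
B3 → C#4
G#4 → A#4
G4 → A4

G#4 C#4 A#4 A4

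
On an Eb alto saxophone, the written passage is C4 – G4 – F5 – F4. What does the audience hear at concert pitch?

The Eb alto saxophone sounds a major sixth below written, so transpose each written note down a major sixth.
C4 becomes Eb3
G4 becomes Bb3
F5 becomes Ab4
F4 becomes Ab3

Eb3 Bb3 Ab4 Ab3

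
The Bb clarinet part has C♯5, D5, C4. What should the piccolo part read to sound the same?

B3 C4 Bb2

First find concert pitch: the Bb clarinet sounds a major second below written, so C♯5 D5 C4 sounds B4 C5 Bb3.
Then write for piccolo: it sounds a perfect octave above written, so the part must be a perfect octave below concert.
B4 → B3
C5 → C4
Bb3 → Bb2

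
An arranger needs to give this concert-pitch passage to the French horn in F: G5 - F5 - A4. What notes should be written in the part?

The French horn in F sounds a perfect fifth below written, so the written part must be a perfect fifth above concert — transpose each note up.
G5 becomes D6
F5 becomes C6
A4 becomes E5

D6 C6 E5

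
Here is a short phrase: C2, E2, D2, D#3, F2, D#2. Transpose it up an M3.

E2 G#2 F#2 F##3 A2 F##2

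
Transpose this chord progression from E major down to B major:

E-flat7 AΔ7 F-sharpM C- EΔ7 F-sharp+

Bb7 EΔ7 C#M G- BΔ7 C#+

E major down to B major is a perfect fourth; each chord root moves by that interval while the quality stays the same.
E-flat7: root E-flat down a perfect fourth → Bb, giving Bb7.
AΔ7: root A down a perfect fourth → E, giving EΔ7.
F-sharpM: root F-sharp down a perfect fourth → C#, giving C#M.
C-: root C down a perfect fourth → G, giving G-.
EΔ7: root E down a perfect fourth → B, giving BΔ7.
F-sharp+: root F-sharp down a perfect fourth → C#, giving C#+.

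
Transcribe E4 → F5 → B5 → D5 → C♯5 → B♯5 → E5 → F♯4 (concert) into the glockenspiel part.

E2 F3 B3 D3 C#3 B#3 E3 F#2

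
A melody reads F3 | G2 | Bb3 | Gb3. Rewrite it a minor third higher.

Ab3 Bb2 Db4 Bbb3

F3: a third up reaches A, and 3 semitones makes it Ab3.
G2: a third up reaches B, and 3 semitones makes it Bb2.
Bb3: a third up reaches D, and 3 semitones makes it Db4.
Gb3: a third up reaches B, and 3 semitones makes it Bbb3.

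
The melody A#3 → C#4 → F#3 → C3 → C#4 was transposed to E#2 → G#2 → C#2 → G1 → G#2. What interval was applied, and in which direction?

down a perfect eleventh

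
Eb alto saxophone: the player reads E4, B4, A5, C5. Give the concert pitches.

G3 D4 C5 Eb4

The Eb alto saxophone sounds a major sixth below written, so transpose each written note down a major sixth.
E4 becomes G3
B4 becomes D4
A5 becomes C5
C5 becomes Eb4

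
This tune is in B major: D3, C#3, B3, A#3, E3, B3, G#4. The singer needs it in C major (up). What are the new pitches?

Eb3 D3 C4 B3 F3 C4 A4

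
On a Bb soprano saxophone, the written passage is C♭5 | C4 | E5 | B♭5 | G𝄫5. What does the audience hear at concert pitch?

Bbb4 Bb3 D5 Ab5 Fbb5

Written C4 on the Bb soprano saxophone sounds as Bb3, a major second lower; apply that shift to every note.
Cb5 -> Bbb4
C4 -> Bb3
E5 -> D5
Bb5 -> Ab5
Gbb5 -> Fbb5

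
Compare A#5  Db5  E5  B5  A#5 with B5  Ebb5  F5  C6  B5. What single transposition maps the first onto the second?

up a minor second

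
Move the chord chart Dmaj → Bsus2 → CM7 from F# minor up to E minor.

F# minor up to E minor is a minor seventh; each chord root moves by that interval while the quality stays the same.
Dmaj: root D up a minor seventh → C, giving Cmaj.
Bsus2: root B up a minor seventh → A, giving Asus2.
CM7: root C up a minor seventh → Bb, giving BbM7.

Cmaj Asus2 BbM7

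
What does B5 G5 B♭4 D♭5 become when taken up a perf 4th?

E6 C6 Eb5 Gb5

B5 → E6
G5 → C6
Bb4 → Eb5
Db5 → Gb5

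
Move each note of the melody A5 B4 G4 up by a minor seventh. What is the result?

G6 A5 F5

A minor seventh up from A5 gives G6.
A minor seventh up from B4 gives A5.
A minor seventh up from G4 gives F5.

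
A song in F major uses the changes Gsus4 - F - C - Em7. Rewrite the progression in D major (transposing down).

Esus4 D A C#m7

F major down to D major is a minor third; each chord root moves by that interval while the quality stays the same.
Gsus4: root G down a minor third → E, giving Esus4.
F: root F down a minor third → D, giving D.
C: root C down a minor third → A, giving A.
Em7: root E down a minor third → C#, giving C#m7.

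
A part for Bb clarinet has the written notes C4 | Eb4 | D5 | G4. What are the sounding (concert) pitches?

The Bb clarinet sounds a major second below written, so transpose each written note down a major second.
C4 → Bb3
Eb4 → Db4
D5 → C5
G4 → F4

Bb3 Db4 C5 F4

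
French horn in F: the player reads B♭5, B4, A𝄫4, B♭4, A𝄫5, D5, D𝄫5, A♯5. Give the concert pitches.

The French horn in F sounds a perfect fifth below written, so transpose each written note down a perfect fifth.
Bb5 -> Eb5
B4 -> E4
Abb4 -> Dbb4
Bb4 -> Eb4
Abb5 -> Dbb5
D5 -> G4
Dbb5 -> Gbb4
A#5 -> D#5

Eb5 E4 Dbb4 Eb4 Dbb5 G4 Gbb4 D#5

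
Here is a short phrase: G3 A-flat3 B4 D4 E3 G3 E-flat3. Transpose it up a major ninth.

A4 Bb4 C#6 E5 F#4 A4 F4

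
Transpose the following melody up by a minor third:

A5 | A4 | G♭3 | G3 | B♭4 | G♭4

A5: a third up reaches C, and 3 semitones makes it C6.
A4: a third up reaches C, and 3 semitones makes it C5.
Gb3 up a minor third is Bbb3.
A minor third up from G3 gives Bb3.
A minor third up from Bb4 gives Db5.
Gb4 up a minor third is Bbb4.

C6 C5 Bbb3 Bb3 Db5 Bbb4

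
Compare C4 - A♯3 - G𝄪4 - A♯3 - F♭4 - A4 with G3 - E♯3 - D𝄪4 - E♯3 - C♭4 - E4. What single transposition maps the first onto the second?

From C4 to G3 is 4 letter names — a fourth of some quality.
G3 to C4 is 5 semitones, which makes it a perfect fourth; the second version is lower, so the direction is down.
Checking another pair — A4 → E4 — gives the same interval.

down a perfect fourth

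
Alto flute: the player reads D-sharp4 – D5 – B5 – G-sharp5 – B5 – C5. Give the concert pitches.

The alto flute sounds a perfect fourth below written, so transpose each written note down a perfect fourth.
D#4 -> A#3
D5 -> A4
B5 -> F#5
G#5 -> D#5
B5 -> F#5
C5 -> G4

A#3 A4 F#5 D#5 F#5 G4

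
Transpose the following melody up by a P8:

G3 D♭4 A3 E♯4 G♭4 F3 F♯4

G3: an octave up reaches G, and 12 semitones makes it G4.
Db4: an octave up reaches D, and 12 semitones makes it Db5.
A perfect octave up from A3 gives A4.
A perfect octave up from E#4 gives E#5.
Gb4 up a perfect octave is Gb5.
F3 up a perfect octave is F4.
F#4 up a perfect octave is F#5.

G4 Db5 A4 E#5 Gb5 F4 F#5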